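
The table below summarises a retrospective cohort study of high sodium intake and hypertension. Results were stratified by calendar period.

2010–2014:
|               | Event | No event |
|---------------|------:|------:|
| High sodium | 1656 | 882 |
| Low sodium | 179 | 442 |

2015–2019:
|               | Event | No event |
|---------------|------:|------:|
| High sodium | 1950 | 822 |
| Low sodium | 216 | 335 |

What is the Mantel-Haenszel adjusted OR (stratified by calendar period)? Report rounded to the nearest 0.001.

4.142

OR_MH = Σ(aᵢdᵢ/nᵢ) / Σ(bᵢcᵢ/nᵢ), where nᵢ is the stratum total.
Stratum 1 (2010–2014): n = 3159; a·d/n = 1656·442/3159 = 231.7037; b·c/n = 882·179/3159 = 49.9772
Stratum 2 (2015–2019): n = 3323; a·d/n = 1950·335/3323 = 196.5844; b·c/n = 822·216/3323 = 53.4312
OR_MH = (231.7037 + 196.5844) / (49.9772 + 53.4312) = 428.2881 / 103.4084 = 4.14171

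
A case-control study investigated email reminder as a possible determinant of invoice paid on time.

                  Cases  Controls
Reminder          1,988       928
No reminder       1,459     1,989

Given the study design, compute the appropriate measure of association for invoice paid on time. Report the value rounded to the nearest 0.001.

2.920

Cells: a = 1988, b = 928, c = 1459, d = 1989.
This is a case-control study: participants were sampled on outcome status, so risks in the source population cannot be estimated directly — relative risk is not valid here. The odds ratio is the appropriate measure.
OR = (a·d)/(b·c) = (1988 × 1989) / (928 × 1459) = 3954132 / 1353952 = 2.92044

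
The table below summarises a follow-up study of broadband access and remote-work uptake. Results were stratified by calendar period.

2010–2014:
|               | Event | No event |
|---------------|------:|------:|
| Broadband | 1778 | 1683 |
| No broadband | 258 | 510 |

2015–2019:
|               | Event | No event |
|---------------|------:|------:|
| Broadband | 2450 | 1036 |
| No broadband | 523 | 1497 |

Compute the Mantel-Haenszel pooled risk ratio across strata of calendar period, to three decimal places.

2.253

RR_MH = Σ(aᵢ·n₀ᵢ/nᵢ) / Σ(cᵢ·n₁ᵢ/nᵢ), with n₁ᵢ = aᵢ+bᵢ (exposed), n₀ᵢ = cᵢ+dᵢ (unexposed), nᵢ = n₁ᵢ+n₀ᵢ.
Stratum 1 (2010–2014): n₁ = 3461, n₀ = 768, n = 4229; a·n₀/n = 1778·768/4229 = 322.8905; c·n₁/n = 258·3461/4229 = 211.1464
Stratum 2 (2015–2019): n₁ = 3486, n₀ = 2020, n = 5506; a·n₀/n = 2450·2020/5506 = 898.8376; c·n₁/n = 523·3486/5506 = 331.1257
RR_MH = (322.8905 + 898.8376) / (211.1464 + 331.1257) = 1221.7281 / 542.2721 = 2.25298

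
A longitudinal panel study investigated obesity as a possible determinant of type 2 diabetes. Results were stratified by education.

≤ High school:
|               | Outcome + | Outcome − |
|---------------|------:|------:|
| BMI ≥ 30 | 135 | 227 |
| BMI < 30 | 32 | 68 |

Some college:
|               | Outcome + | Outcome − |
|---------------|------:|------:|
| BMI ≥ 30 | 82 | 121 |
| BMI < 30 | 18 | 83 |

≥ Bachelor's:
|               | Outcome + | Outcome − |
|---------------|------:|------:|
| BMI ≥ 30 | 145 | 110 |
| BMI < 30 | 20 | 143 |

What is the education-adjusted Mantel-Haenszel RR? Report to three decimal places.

2.293

RR_MH = Σ(aᵢ·n₀ᵢ/nᵢ) / Σ(cᵢ·n₁ᵢ/nᵢ), with n₁ᵢ = aᵢ+bᵢ (exposed), n₀ᵢ = cᵢ+dᵢ (unexposed), nᵢ = n₁ᵢ+n₀ᵢ.
Stratum 1 (≤ High school): n₁ = 362, n₀ = 100, n = 462; a·n₀/n = 135·100/462 = 29.2208; c·n₁/n = 32·362/462 = 25.0736
Stratum 2 (Some college): n₁ = 203, n₀ = 101, n = 304; a·n₀/n = 82·101/304 = 27.2434; c·n₁/n = 18·203/304 = 12.0197
Stratum 3 (≥ Bachelor's): n₁ = 255, n₀ = 163, n = 418; a·n₀/n = 145·163/418 = 56.5431; c·n₁/n = 20·255/418 = 12.2010
RR_MH = (29.2208 + 27.2434 + 56.5431) / (25.0736 + 12.0197 + 12.2010) = 113.0073 / 49.2943 = 2.29250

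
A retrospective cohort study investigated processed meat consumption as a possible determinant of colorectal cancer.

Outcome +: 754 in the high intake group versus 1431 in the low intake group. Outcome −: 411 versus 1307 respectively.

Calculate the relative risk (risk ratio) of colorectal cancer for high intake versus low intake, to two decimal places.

From the description: a = 754, b = 411, c = 1431, d = 1307.
Risk in exposed = 754/1165 = 0.64721; risk in unexposed = 1431/2738 = 0.52264.
RR = 0.64721 / 0.52264 = 1.23834
The risk among the exposed is 1.24 times that among the unexposed.

1.24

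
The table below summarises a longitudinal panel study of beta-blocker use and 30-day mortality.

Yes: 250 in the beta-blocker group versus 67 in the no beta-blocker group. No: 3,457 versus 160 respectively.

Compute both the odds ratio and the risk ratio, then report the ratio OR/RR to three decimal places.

0.756

From the description: a = 250, b = 3457, c = 67, d = 160.
OR = (250·160)/(3457·67) = 40000/231619 = 0.17270
Risk in exposed = 250/3707 = 0.06744; risk in unexposed = 67/227 = 0.29515; RR = 0.22849
OR/RR = 0.17270 / 0.22849 = 0.75582
The outcome is not rare, so the OR lies further from 1 than the RR.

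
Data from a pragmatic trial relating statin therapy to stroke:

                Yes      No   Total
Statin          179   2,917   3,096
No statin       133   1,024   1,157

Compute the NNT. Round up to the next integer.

18

Risk in treated group = 179/3096 = 0.05782; risk in control = 133/1157 = 0.11495.
Absolute risk reduction = 0.11495 − 0.05782 = 0.05714
NNT = 1 / ARR = 1 / 0.05714 = 17.502 → round up → 18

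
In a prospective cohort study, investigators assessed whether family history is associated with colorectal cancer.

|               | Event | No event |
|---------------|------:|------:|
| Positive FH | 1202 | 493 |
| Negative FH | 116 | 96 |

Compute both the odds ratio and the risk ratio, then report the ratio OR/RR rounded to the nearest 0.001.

Cells: a = 1202, b = 493, c = 116, d = 96.
OR = (1202·96)/(493·116) = 115392/57188 = 2.01777
Risk in exposed = 1202/1695 = 0.70914; risk in unexposed = 116/212 = 0.54717; RR = 1.29602
OR/RR = 2.01777 / 1.29602 = 1.55689
The outcome is not rare, so the OR lies further from 1 than the RR.

1.557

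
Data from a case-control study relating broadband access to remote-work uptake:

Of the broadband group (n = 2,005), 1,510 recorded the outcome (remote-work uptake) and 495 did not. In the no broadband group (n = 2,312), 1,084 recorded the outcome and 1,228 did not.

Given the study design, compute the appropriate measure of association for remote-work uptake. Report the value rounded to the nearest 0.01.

From the description: a = 1510, b = 495, c = 1084, d = 1228.
This is a case-control study: participants were sampled on outcome status, so risks in the source population cannot be estimated directly — relative risk is not valid here. The odds ratio is the appropriate measure.
OR = (a·d)/(b·c) = (1510 × 1228) / (495 × 1084) = 1854280 / 536580 = 3.45574

3.46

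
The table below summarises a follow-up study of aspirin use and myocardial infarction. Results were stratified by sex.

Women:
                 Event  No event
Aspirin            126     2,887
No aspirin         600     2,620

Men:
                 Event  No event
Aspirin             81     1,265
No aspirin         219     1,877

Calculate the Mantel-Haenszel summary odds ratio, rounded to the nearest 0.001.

OR_MH = Σ(aᵢdᵢ/nᵢ) / Σ(bᵢcᵢ/nᵢ), where nᵢ is the stratum total.
Stratum 1 (Women): n = 6233; a·d/n = 126·2620/6233 = 52.9633; b·c/n = 2887·600/6233 = 277.9079
Stratum 2 (Men): n = 3442; a·d/n = 81·1877/3442 = 44.1711; b·c/n = 1265·219/3442 = 80.4866
OR_MH = (52.9633 + 44.1711) / (277.9079 + 80.4866) = 97.1344 / 358.3945 = 0.27103

0.271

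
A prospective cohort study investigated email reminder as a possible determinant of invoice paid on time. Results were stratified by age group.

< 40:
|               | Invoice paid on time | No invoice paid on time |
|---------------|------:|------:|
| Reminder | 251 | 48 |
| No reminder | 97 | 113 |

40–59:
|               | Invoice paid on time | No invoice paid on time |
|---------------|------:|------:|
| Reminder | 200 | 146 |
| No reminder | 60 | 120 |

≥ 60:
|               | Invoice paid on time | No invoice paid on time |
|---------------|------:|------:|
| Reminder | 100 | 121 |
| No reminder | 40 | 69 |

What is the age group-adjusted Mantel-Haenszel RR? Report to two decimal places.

1.66

RR_MH = Σ(aᵢ·n₀ᵢ/nᵢ) / Σ(cᵢ·n₁ᵢ/nᵢ), with n₁ᵢ = aᵢ+bᵢ (exposed), n₀ᵢ = cᵢ+dᵢ (unexposed), nᵢ = n₁ᵢ+n₀ᵢ.
Stratum 1 (< 40): n₁ = 299, n₀ = 210, n = 509; a·n₀/n = 251·210/509 = 103.5560; c·n₁/n = 97·299/509 = 56.9804
Stratum 2 (40–59): n₁ = 346, n₀ = 180, n = 526; a·n₀/n = 200·180/526 = 68.4411; c·n₁/n = 60·346/526 = 39.4677
Stratum 3 (≥ 60): n₁ = 221, n₀ = 109, n = 330; a·n₀/n = 100·109/330 = 33.0303; c·n₁/n = 40·221/330 = 26.7879
RR_MH = (103.5560 + 68.4411 + 33.0303) / (56.9804 + 39.4677 + 26.7879) = 205.0274 / 123.2359 = 1.66370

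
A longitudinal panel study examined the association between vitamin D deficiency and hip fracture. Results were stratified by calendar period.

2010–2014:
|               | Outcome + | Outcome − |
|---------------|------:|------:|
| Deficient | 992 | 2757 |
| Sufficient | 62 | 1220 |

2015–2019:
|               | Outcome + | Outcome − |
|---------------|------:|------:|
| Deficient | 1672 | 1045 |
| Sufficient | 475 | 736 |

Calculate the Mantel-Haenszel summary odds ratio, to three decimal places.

OR_MH = Σ(aᵢdᵢ/nᵢ) / Σ(bᵢcᵢ/nᵢ), where nᵢ is the stratum total.
Stratum 1 (2010–2014): n = 5031; a·d/n = 992·1220/5031 = 240.5565; b·c/n = 2757·62/5031 = 33.9761
Stratum 2 (2015–2019): n = 3928; a·d/n = 1672·736/3928 = 313.2872; b·c/n = 1045·475/3928 = 126.3684
OR_MH = (240.5565 + 313.2872) / (33.9761 + 126.3684) = 553.8437 / 160.3445 = 3.45409

3.454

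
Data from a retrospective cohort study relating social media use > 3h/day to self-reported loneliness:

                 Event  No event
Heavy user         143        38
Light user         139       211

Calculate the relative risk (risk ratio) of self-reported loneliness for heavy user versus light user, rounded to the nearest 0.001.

Cells: a = 143, b = 38, c = 139, d = 211.
Risk in exposed = 143/181 = 0.79006; risk in unexposed = 139/350 = 0.39714.
RR = 0.79006 / 0.39714 = 1.98935
The risk among the exposed is 1.99 times that among the unexposed.

1.989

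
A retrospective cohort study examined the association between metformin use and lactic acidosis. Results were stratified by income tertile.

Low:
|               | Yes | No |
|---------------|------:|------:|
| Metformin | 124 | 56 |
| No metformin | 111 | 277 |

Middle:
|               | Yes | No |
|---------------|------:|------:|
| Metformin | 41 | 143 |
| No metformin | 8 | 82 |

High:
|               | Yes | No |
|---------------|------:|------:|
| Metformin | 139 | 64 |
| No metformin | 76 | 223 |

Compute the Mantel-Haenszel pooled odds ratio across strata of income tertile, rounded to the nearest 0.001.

5.421

OR_MH = Σ(aᵢdᵢ/nᵢ) / Σ(bᵢcᵢ/nᵢ), where nᵢ is the stratum total.
Stratum 1 (Low): n = 568; a·d/n = 124·277/568 = 60.4718; b·c/n = 56·111/568 = 10.9437
Stratum 2 (Middle): n = 274; a·d/n = 41·82/274 = 12.2701; b·c/n = 143·8/274 = 4.1752
Stratum 3 (High): n = 502; a·d/n = 139·223/502 = 61.7470; b·c/n = 64·76/502 = 9.6892
OR_MH = (60.4718 + 12.2701 + 61.7470) / (10.9437 + 4.1752 + 9.6892) = 134.4889 / 24.8081 = 5.42117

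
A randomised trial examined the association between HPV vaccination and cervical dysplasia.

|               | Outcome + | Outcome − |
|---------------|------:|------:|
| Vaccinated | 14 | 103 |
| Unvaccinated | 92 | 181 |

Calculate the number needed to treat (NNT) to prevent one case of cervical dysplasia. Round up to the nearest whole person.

Risk in treated group = 14/117 = 0.11966; risk in control = 92/273 = 0.33700.
Absolute risk reduction = 0.33700 − 0.11966 = 0.21734
NNT = 1 / ARR = 1 / 0.21734 = 4.601 → round up → 5

5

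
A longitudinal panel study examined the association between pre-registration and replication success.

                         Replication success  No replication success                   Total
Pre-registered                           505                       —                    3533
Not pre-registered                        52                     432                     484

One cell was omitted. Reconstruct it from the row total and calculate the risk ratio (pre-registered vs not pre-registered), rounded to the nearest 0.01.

The missing cell is in the exposed row: 3533 − 505 = 3028.
So a = 505, b = 3028, c = 52, d = 432.
RR = [a/(a+b)] / [c/(c+d)] = (505/3533) / (52/484) = 0.14294/0.10744 = 1.33042

1.33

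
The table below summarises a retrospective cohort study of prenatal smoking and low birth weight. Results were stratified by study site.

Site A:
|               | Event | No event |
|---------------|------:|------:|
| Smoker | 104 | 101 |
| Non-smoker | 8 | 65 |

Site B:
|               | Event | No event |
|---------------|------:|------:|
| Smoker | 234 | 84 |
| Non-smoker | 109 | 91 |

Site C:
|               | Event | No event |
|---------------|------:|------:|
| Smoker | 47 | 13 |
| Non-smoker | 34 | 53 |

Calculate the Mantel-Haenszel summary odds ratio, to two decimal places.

OR_MH = Σ(aᵢdᵢ/nᵢ) / Σ(bᵢcᵢ/nᵢ), where nᵢ is the stratum total.
Stratum 1 (Site A): n = 278; a·d/n = 104·65/278 = 24.3165; b·c/n = 101·8/278 = 2.9065
Stratum 2 (Site B): n = 518; a·d/n = 234·91/518 = 41.1081; b·c/n = 84·109/518 = 17.6757
Stratum 3 (Site C): n = 147; a·d/n = 47·53/147 = 16.9456; b·c/n = 13·34/147 = 3.0068
OR_MH = (24.3165 + 41.1081 + 16.9456) / (2.9065 + 17.6757 + 3.0068) = 82.3702 / 23.5890 = 3.49190

3.49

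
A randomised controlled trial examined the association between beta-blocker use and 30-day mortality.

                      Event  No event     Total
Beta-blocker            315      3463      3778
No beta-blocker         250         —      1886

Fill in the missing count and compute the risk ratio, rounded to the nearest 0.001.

The missing cell is in the unexposed row: 1886 − 250 = 1636.
So a = 315, b = 3463, c = 250, d = 1636.
RR = [a/(a+b)] / [c/(c+d)] = (315/3778) / (250/1886) = 0.08338/0.13256 = 0.62900

0.629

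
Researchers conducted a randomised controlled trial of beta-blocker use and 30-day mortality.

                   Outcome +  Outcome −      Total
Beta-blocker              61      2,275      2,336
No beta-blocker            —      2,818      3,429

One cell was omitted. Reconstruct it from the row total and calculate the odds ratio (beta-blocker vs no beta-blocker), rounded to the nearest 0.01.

The missing cell is in the unexposed row: 3429 − 2818 = 611.
So a = 61, b = 2275, c = 611, d = 2818.
OR = (a·d)/(b·c) = (61 × 2818) / (2275 × 611) = 171898 / 1390025 = 0.12367

0.12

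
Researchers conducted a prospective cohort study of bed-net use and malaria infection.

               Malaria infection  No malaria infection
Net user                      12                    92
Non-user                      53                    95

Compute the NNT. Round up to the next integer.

Risk in treated group = 12/104 = 0.11538; risk in control = 53/148 = 0.35811.
Absolute risk reduction = 0.35811 − 0.11538 = 0.24272
NNT = 1 / ARR = 1 / 0.24272 = 4.120 → round up → 5

5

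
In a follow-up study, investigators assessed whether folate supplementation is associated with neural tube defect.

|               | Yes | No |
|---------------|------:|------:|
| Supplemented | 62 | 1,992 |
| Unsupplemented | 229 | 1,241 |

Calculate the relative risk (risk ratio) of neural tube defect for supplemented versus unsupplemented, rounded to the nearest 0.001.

Cells: a = 62, b = 1992, c = 229, d = 1241.
Risk in exposed = 62/2054 = 0.03019; risk in unexposed = 229/1470 = 0.15578.
RR = 0.03019 / 0.15578 = 0.19376
The risk is 81% lower among the exposed than among the unexposed.

0.194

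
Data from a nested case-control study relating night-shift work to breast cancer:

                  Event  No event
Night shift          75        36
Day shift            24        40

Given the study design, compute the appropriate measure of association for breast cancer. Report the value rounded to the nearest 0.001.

3.472

Cells: a = 75, b = 36, c = 24, d = 40.
This is a nested case-control study: participants were sampled on outcome status, so risks in the source population cannot be estimated directly — relative risk is not valid here. The odds ratio is the appropriate measure.
OR = (a·d)/(b·c) = (75 × 40) / (36 × 24) = 3000 / 864 = 3.47222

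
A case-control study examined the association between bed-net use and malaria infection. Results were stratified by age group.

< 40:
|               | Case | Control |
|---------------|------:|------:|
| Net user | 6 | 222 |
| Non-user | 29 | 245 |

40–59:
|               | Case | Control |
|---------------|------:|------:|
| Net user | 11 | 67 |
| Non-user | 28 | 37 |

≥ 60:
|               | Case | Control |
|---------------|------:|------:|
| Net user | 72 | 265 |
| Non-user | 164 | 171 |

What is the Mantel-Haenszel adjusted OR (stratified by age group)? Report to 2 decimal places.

0.27

OR_MH = Σ(aᵢdᵢ/nᵢ) / Σ(bᵢcᵢ/nᵢ), where nᵢ is the stratum total.
Stratum 1 (< 40): n = 502; a·d/n = 6·245/502 = 2.9283; b·c/n = 222·29/502 = 12.8247
Stratum 2 (40–59): n = 143; a·d/n = 11·37/143 = 2.8462; b·c/n = 67·28/143 = 13.1189
Stratum 3 (≥ 60): n = 672; a·d/n = 72·171/672 = 18.3214; b·c/n = 265·164/672 = 64.6726
OR_MH = (2.9283 + 2.8462 + 18.3214) / (12.8247 + 13.1189 + 64.6726) = 24.0959 / 90.6162 = 0.26591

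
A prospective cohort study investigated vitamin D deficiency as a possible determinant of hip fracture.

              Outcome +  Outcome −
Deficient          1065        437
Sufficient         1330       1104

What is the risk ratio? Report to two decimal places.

Cells: a = 1065, b = 437, c = 1330, d = 1104.
Risk in exposed = 1065/1502 = 0.70905; risk in unexposed = 1330/2434 = 0.54643.
RR = 0.70905 / 0.54643 = 1.29762
The risk among the exposed is 1.30 times that among the unexposed.

1.30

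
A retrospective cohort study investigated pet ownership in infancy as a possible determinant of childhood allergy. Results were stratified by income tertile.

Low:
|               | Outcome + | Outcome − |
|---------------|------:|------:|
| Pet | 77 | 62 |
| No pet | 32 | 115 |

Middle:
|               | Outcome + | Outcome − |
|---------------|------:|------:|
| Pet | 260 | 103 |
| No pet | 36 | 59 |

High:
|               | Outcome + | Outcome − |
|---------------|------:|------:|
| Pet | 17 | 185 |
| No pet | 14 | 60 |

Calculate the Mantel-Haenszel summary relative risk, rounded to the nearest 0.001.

RR_MH = Σ(aᵢ·n₀ᵢ/nᵢ) / Σ(cᵢ·n₁ᵢ/nᵢ), with n₁ᵢ = aᵢ+bᵢ (exposed), n₀ᵢ = cᵢ+dᵢ (unexposed), nᵢ = n₁ᵢ+n₀ᵢ.
Stratum 1 (Low): n₁ = 139, n₀ = 147, n = 286; a·n₀/n = 77·147/286 = 39.5769; c·n₁/n = 32·139/286 = 15.5524
Stratum 2 (Middle): n₁ = 363, n₀ = 95, n = 458; a·n₀/n = 260·95/458 = 53.9301; c·n₁/n = 36·363/458 = 28.5328
Stratum 3 (High): n₁ = 202, n₀ = 74, n = 276; a·n₀/n = 17·74/276 = 4.5580; c·n₁/n = 14·202/276 = 10.2464
RR_MH = (39.5769 + 53.9301 + 4.5580) / (15.5524 + 28.5328 + 10.2464) = 98.0650 / 54.3316 = 1.80494

1.805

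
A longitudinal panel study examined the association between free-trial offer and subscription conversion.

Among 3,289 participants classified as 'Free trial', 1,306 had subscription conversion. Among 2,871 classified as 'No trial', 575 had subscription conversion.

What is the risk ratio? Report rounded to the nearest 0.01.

1.98

From the description: a = 1306, b = 1983, c = 575, d = 2296.
Risk in exposed = 1306/3289 = 0.39708; risk in unexposed = 575/2871 = 0.20028.
RR = 0.39708 / 0.20028 = 1.98264
The risk among the exposed is 1.98 times that among the unexposed.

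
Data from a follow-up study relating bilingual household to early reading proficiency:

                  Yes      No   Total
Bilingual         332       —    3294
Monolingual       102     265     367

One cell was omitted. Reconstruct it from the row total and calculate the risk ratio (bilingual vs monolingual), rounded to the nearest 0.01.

The missing cell is in the exposed row: 3294 − 332 = 2962.
So a = 332, b = 2962, c = 102, d = 265.
RR = [a/(a+b)] / [c/(c+d)] = (332/3294) / (102/367) = 0.10079/0.27793 = 0.36264

0.36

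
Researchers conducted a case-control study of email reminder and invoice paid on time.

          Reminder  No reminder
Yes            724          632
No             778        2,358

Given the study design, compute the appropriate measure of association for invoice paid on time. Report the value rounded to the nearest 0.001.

3.472

Reading the table with exposure as columns: a = 724 (Reminder, case), b = 778 (Reminder, non-case), c = 632 (No reminder, case), d = 2358.
This is a case-control study: participants were sampled on outcome status, so risks in the source population cannot be estimated directly — relative risk is not valid here. The odds ratio is the appropriate measure.
OR = (a·d)/(b·c) = (724 × 2358) / (778 × 632) = 1707192 / 491696 = 3.47205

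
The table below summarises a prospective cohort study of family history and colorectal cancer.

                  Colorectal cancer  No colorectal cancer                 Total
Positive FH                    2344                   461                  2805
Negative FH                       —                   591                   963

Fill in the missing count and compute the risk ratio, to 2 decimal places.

2.16

The missing cell is in the unexposed row: 963 − 591 = 372.
So a = 2344, b = 461, c = 372, d = 591.
RR = [a/(a+b)] / [c/(c+d)] = (2344/2805) / (372/963) = 0.83565/0.38629 = 2.16326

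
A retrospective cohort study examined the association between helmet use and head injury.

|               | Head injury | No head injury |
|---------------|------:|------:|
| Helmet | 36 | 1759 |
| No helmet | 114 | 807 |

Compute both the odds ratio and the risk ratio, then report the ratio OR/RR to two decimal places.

0.89

Cells: a = 36, b = 1759, c = 114, d = 807.
OR = (36·807)/(1759·114) = 29052/200526 = 0.14488
Risk in exposed = 36/1795 = 0.02006; risk in unexposed = 114/921 = 0.12378; RR = 0.16203
OR/RR = 0.14488 / 0.16203 = 0.89415
The outcome is not rare, so the OR lies further from 1 than the RR.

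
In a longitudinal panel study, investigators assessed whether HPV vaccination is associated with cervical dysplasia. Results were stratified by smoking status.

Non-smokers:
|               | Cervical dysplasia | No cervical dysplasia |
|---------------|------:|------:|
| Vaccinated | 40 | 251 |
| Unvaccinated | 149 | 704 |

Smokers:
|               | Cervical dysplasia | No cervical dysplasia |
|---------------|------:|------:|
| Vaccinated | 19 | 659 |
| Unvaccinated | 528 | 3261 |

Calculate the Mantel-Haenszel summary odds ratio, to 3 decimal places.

0.348

OR_MH = Σ(aᵢdᵢ/nᵢ) / Σ(bᵢcᵢ/nᵢ), where nᵢ is the stratum total.
Stratum 1 (Non-smokers): n = 1144; a·d/n = 40·704/1144 = 24.6154; b·c/n = 251·149/1144 = 32.6914
Stratum 2 (Smokers): n = 4467; a·d/n = 19·3261/4467 = 13.8704; b·c/n = 659·528/4467 = 77.8939
OR_MH = (24.6154 + 13.8704) / (32.6914 + 77.8939) = 38.4858 / 110.5853 = 0.34802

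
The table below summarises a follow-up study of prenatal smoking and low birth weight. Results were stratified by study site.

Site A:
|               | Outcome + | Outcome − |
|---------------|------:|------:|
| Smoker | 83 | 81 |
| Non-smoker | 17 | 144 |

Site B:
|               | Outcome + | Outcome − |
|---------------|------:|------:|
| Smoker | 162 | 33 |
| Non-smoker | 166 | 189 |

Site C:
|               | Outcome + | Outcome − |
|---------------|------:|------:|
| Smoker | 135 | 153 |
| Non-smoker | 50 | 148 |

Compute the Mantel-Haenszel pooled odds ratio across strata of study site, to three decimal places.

4.461

OR_MH = Σ(aᵢdᵢ/nᵢ) / Σ(bᵢcᵢ/nᵢ), where nᵢ is the stratum total.
Stratum 1 (Site A): n = 325; a·d/n = 83·144/325 = 36.7754; b·c/n = 81·17/325 = 4.2369
Stratum 2 (Site B): n = 550; a·d/n = 162·189/550 = 55.6691; b·c/n = 33·166/550 = 9.9600
Stratum 3 (Site C): n = 486; a·d/n = 135·148/486 = 41.1111; b·c/n = 153·50/486 = 15.7407
OR_MH = (36.7754 + 55.6691 + 41.1111) / (4.2369 + 9.9600 + 15.7407) = 133.5556 / 29.9377 = 4.46112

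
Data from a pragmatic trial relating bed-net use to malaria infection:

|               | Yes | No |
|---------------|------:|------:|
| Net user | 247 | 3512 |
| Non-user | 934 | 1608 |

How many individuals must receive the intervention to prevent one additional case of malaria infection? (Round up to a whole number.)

4

Risk in treated group = 247/3759 = 0.06571; risk in control = 934/2542 = 0.36743.
Absolute risk reduction = 0.36743 − 0.06571 = 0.30172
NNT = 1 / ARR = 1 / 0.30172 = 3.314 → round up → 4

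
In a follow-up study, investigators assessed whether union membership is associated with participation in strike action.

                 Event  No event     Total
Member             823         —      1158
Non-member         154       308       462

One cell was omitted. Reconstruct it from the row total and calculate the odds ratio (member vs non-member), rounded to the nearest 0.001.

4.913

The missing cell is in the exposed row: 1158 − 823 = 335.
So a = 823, b = 335, c = 154, d = 308.
OR = (a·d)/(b·c) = (823 × 308) / (335 × 154) = 253484 / 51590 = 4.91343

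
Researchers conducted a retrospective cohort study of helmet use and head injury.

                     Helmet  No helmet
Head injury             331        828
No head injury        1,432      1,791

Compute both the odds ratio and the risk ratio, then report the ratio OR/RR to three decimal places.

0.842

Reading the table with exposure as columns: a = 331 (Helmet, case), b = 1432 (Helmet, non-case), c = 828 (No helmet, case), d = 1791.
OR = (331·1791)/(1432·828) = 592821/1185696 = 0.49998
Risk in exposed = 331/1763 = 0.18775; risk in unexposed = 828/2619 = 0.31615; RR = 0.59386
OR/RR = 0.49998 / 0.59386 = 0.84192
The outcome is not rare, so the OR lies further from 1 than the RR.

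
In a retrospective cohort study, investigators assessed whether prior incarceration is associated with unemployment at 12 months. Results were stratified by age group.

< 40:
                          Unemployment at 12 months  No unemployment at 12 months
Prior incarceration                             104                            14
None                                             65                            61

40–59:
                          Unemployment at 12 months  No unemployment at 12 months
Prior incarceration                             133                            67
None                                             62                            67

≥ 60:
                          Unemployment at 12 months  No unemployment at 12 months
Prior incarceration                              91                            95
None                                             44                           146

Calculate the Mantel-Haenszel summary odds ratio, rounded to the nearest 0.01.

3.22

OR_MH = Σ(aᵢdᵢ/nᵢ) / Σ(bᵢcᵢ/nᵢ), where nᵢ is the stratum total.
Stratum 1 (< 40): n = 244; a·d/n = 104·61/244 = 26.0000; b·c/n = 14·65/244 = 3.7295
Stratum 2 (40–59): n = 329; a·d/n = 133·67/329 = 27.0851; b·c/n = 67·62/329 = 12.6261
Stratum 3 (≥ 60): n = 376; a·d/n = 91·146/376 = 35.3351; b·c/n = 95·44/376 = 11.1170
OR_MH = (26.0000 + 27.0851 + 35.3351) / (3.7295 + 12.6261 + 11.1170) = 88.4202 / 27.4727 = 3.21848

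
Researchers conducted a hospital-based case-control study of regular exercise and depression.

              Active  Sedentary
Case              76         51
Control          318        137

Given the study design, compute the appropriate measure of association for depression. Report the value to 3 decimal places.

0.642

Reading the table with exposure as columns: a = 76 (Active, case), b = 318 (Active, non-case), c = 51 (Sedentary, case), d = 137.
This is a hospital-based case-control study: participants were sampled on outcome status, so risks in the source population cannot be estimated directly — relative risk is not valid here. The odds ratio is the appropriate measure.
OR = (a·d)/(b·c) = (76 × 137) / (318 × 51) = 10412 / 16218 = 0.64200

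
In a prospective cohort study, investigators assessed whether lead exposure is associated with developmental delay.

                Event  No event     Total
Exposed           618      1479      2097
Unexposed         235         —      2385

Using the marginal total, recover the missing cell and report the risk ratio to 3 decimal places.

The missing cell is in the unexposed row: 2385 − 235 = 2150.
So a = 618, b = 1479, c = 235, d = 2150.
RR = [a/(a+b)] / [c/(c+d)] = (618/2097) / (235/2385) = 0.29471/0.09853 = 2.99096

2.991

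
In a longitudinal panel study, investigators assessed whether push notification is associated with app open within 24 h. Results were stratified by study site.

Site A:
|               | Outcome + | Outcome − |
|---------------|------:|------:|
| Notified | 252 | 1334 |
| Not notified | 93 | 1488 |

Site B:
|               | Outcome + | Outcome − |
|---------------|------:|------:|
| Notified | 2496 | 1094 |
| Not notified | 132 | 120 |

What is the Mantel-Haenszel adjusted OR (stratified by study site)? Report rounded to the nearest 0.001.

2.558

OR_MH = Σ(aᵢdᵢ/nᵢ) / Σ(bᵢcᵢ/nᵢ), where nᵢ is the stratum total.
Stratum 1 (Site A): n = 3167; a·d/n = 252·1488/3167 = 118.4010; b·c/n = 1334·93/3167 = 39.1734
Stratum 2 (Site B): n = 3842; a·d/n = 2496·120/3842 = 77.9594; b·c/n = 1094·132/3842 = 37.5867
OR_MH = (118.4010 + 77.9594) / (39.1734 + 37.5867) = 196.3604 / 76.7600 = 2.55811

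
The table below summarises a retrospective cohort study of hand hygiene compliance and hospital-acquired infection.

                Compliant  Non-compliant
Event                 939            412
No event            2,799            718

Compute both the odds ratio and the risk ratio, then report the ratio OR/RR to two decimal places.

0.85

Reading the table with exposure as columns: a = 939 (Compliant, case), b = 2799 (Compliant, non-case), c = 412 (Non-compliant, case), d = 718.
OR = (939·718)/(2799·412) = 674202/1153188 = 0.58464
Risk in exposed = 939/3738 = 0.25120; risk in unexposed = 412/1130 = 0.36460; RR = 0.68898
OR/RR = 0.58464 / 0.68898 = 0.84856
The outcome is not rare, so the OR lies further from 1 than the RR.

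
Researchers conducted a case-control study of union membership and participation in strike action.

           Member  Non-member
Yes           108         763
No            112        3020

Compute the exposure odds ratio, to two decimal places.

3.82

Reading the table with exposure as columns: a = 108 (Member, case), b = 112 (Member, non-case), c = 763 (Non-member, case), d = 3020.
OR = (a·d)/(b·c) = (108 × 3020) / (112 × 763) = 326160 / 85456 = 3.81670
The odds of participation in strike action are about 3.82 times as high in the member group.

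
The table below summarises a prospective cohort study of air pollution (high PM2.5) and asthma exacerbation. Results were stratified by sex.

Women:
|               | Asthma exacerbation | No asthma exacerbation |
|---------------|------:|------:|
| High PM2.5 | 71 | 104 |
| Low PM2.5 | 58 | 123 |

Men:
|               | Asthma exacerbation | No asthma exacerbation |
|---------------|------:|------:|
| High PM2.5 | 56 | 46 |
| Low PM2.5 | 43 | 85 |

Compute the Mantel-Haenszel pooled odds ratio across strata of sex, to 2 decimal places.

1.77

OR_MH = Σ(aᵢdᵢ/nᵢ) / Σ(bᵢcᵢ/nᵢ), where nᵢ is the stratum total.
Stratum 1 (Women): n = 356; a·d/n = 71·123/356 = 24.5309; b·c/n = 104·58/356 = 16.9438
Stratum 2 (Men): n = 230; a·d/n = 56·85/230 = 20.6957; b·c/n = 46·43/230 = 8.6000
OR_MH = (24.5309 + 20.6957) / (16.9438 + 8.6000) = 45.2266 / 25.5438 = 1.77055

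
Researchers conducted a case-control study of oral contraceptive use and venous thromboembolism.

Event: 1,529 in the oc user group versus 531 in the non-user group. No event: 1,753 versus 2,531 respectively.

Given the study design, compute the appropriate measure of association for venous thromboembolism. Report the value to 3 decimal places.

From the description: a = 1529, b = 1753, c = 531, d = 2531.
This is a case-control study: participants were sampled on outcome status, so risks in the source population cannot be estimated directly — relative risk is not valid here. The odds ratio is the appropriate measure.
OR = (a·d)/(b·c) = (1529 × 2531) / (1753 × 531) = 3869899 / 930843 = 4.15741

4.157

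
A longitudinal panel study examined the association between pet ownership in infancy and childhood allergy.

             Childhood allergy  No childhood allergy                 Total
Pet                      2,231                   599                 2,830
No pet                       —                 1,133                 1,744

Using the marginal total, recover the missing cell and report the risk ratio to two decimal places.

The missing cell is in the unexposed row: 1744 − 1133 = 611.
So a = 2231, b = 599, c = 611, d = 1133.
RR = [a/(a+b)] / [c/(c+d)] = (2231/2830) / (611/1744) = 0.78834/0.35034 = 2.25019

2.25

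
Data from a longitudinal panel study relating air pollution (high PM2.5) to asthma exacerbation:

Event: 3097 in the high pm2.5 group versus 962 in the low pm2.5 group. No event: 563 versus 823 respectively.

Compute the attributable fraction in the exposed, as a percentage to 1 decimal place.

36.3

From the description: a = 3097, b = 563, c = 962, d = 823.
Risk in exposed = 3097/3660 = 0.84617; risk in unexposed = 962/1785 = 0.53894.
RR = 0.84617/0.53894 = 1.57009
AR% = (RR − 1)/RR × 100 = (1.57009 − 1)/1.57009 × 100 = 36.3092%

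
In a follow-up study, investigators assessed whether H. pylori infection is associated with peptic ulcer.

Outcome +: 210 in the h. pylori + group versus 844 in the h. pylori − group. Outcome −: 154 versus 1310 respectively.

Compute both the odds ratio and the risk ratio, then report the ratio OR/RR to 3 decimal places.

1.437

From the description: a = 210, b = 154, c = 844, d = 1310.
OR = (210·1310)/(154·844) = 275100/129976 = 2.11654
Risk in exposed = 210/364 = 0.57692; risk in unexposed = 844/2154 = 0.39183; RR = 1.47238
OR/RR = 2.11654 / 1.47238 = 1.43749
The outcome is not rare, so the OR lies further from 1 than the RR.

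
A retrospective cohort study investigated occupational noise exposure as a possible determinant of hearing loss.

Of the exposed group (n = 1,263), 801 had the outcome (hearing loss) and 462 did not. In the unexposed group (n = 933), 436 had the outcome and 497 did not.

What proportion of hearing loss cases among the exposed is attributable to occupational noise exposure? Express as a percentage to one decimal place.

26.3

From the description: a = 801, b = 462, c = 436, d = 497.
Risk in exposed = 801/1263 = 0.63420; risk in unexposed = 436/933 = 0.46731.
RR = 0.63420/0.46731 = 1.35714
AR% = (RR − 1)/RR × 100 = (1.35714 − 1)/1.35714 × 100 = 26.3156%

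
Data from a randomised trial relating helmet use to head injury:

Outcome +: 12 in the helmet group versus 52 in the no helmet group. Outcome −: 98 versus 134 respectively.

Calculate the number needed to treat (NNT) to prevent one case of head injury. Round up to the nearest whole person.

6

Risk in treated group = 12/110 = 0.10909; risk in control = 52/186 = 0.27957.
Absolute risk reduction = 0.27957 − 0.10909 = 0.17048
NNT = 1 / ARR = 1 / 0.17048 = 5.866 → round up → 6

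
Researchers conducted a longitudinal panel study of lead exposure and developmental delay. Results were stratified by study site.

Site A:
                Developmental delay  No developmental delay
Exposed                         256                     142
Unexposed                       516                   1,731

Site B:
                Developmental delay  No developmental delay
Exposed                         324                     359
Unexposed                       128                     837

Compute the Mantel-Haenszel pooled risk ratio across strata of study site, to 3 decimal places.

3.116

RR_MH = Σ(aᵢ·n₀ᵢ/nᵢ) / Σ(cᵢ·n₁ᵢ/nᵢ), with n₁ᵢ = aᵢ+bᵢ (exposed), n₀ᵢ = cᵢ+dᵢ (unexposed), nᵢ = n₁ᵢ+n₀ᵢ.
Stratum 1 (Site A): n₁ = 398, n₀ = 2247, n = 2645; a·n₀/n = 256·2247/2645 = 217.4790; c·n₁/n = 516·398/2645 = 77.6439
Stratum 2 (Site B): n₁ = 683, n₀ = 965, n = 1648; a·n₀/n = 324·965/1648 = 189.7209; c·n₁/n = 128·683/1648 = 53.0485
RR_MH = (217.4790 + 189.7209) / (77.6439 + 53.0485) = 407.1999 / 130.6924 = 3.11571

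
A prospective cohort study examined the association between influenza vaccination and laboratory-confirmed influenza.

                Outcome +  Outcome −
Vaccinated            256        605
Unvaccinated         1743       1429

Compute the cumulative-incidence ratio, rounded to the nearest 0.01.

0.54

Cells: a = 256, b = 605, c = 1743, d = 1429.
Risk in exposed = 256/861 = 0.29733; risk in unexposed = 1743/3172 = 0.54950.
RR = 0.29733 / 0.54950 = 0.54109
The risk is 46% lower among the exposed than among the unexposed.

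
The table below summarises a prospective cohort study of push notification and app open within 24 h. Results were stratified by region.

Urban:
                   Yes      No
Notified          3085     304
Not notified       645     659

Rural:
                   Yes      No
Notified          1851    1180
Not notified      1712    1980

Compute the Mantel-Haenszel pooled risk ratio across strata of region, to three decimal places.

1.514

RR_MH = Σ(aᵢ·n₀ᵢ/nᵢ) / Σ(cᵢ·n₁ᵢ/nᵢ), with n₁ᵢ = aᵢ+bᵢ (exposed), n₀ᵢ = cᵢ+dᵢ (unexposed), nᵢ = n₁ᵢ+n₀ᵢ.
Stratum 1 (Urban): n₁ = 3389, n₀ = 1304, n = 4693; a·n₀/n = 3085·1304/4693 = 857.2001; c·n₁/n = 645·3389/4693 = 465.7799
Stratum 2 (Rural): n₁ = 3031, n₀ = 3692, n = 6723; a·n₀/n = 1851·3692/6723 = 1016.4944; c·n₁/n = 1712·3031/6723 = 771.8388
RR_MH = (857.2001 + 1016.4944) / (465.7799 + 771.8388) = 1873.6945 / 1237.6186 = 1.51395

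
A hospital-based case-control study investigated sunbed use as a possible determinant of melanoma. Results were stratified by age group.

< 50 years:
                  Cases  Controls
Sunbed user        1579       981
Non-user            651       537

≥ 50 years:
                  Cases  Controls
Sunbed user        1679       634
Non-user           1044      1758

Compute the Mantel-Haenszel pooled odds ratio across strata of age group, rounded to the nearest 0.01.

2.68

OR_MH = Σ(aᵢdᵢ/nᵢ) / Σ(bᵢcᵢ/nᵢ), where nᵢ is the stratum total.
Stratum 1 (< 50 years): n = 3748; a·d/n = 1579·537/3748 = 226.2335; b·c/n = 981·651/3748 = 170.3925
Stratum 2 (≥ 50 years): n = 5115; a·d/n = 1679·1758/5115 = 577.0639; b·c/n = 634·1044/5115 = 129.4029
OR_MH = (226.2335 + 577.0639) / (170.3925 + 129.4029) = 803.2974 / 299.7954 = 2.67949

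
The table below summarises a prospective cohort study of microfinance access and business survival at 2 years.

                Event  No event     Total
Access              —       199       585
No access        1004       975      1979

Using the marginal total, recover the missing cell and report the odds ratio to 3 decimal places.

1.884

The missing cell is in the exposed row: 585 − 199 = 386.
So a = 386, b = 199, c = 1004, d = 975.
OR = (a·d)/(b·c) = (386 × 975) / (199 × 1004) = 376350 / 199796 = 1.88367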